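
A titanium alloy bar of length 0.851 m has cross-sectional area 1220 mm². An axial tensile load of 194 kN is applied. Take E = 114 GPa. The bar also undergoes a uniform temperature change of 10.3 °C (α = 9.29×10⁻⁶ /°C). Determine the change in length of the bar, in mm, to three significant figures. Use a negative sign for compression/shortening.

δ_mech = NL/(AE) = 194000·851/(1220·114000) = 1.187 mm.
δ_thermal = αLΔT = 9.29e-6·851·10.3 = 0.08143 mm.
δ = δ_mech + δ_thermal = 1.268 mm.

1.27 mm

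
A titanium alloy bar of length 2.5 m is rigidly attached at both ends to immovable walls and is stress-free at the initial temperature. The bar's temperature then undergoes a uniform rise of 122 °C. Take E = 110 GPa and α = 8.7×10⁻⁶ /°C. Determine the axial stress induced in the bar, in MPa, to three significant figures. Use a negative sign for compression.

Free thermal expansion αLΔT = 8.7e-6 · 2500 · 122 = 2.653 mm.
The walls impose strain ε = −(2.653)/2500 = -1.0614e-03; σ = Eε = 110000 · -1.0614e-03 = -116.8 MPa.

-117 MPa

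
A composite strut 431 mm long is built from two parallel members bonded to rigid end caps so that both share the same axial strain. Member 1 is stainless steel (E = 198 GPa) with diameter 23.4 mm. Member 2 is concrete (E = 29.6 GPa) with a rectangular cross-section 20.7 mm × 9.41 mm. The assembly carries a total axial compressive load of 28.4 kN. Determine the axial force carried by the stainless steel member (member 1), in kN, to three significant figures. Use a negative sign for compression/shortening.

A_1 = 430.1 mm².
A_2 = 194.8 mm².
Equal strain + equilibrium ⇒ each member carries load in proportion to AE: A₁E₁ = 85150000 N, A₂E₂ = 5766000 N, ΣAE = 90920000 N.
F₁ = P·A₁E₁/ΣAE = -28400·85150000/90920000 = -26600 N.

-26.6 kN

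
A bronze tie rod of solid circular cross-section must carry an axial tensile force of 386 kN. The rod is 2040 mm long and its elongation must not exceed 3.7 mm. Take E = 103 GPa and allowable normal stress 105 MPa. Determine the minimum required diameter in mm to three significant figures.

68.4 mm

Required area A ≥ P/σ_allow = 386000/105 = 3676 mm².
For a solid circular section, d ≥ √(4A/π) = 68.42 mm.
Elongation limit: A ≥ PL/(Eδ_allow) = 386000·2040/(103000·3.7) = 2066 mm² ⇒ d ≥ 51.29 mm.
The stress limit governs.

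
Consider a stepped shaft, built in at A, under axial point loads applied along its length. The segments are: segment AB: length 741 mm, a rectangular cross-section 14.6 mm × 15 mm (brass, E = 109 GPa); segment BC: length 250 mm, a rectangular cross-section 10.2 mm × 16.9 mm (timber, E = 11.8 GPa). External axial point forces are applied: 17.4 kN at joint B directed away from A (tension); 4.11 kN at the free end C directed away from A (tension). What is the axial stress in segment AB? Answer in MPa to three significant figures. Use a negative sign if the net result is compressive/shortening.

Internal axial forces (sectioning from the free end, tension +): N_BC = 4.11 kN, N_AB = 21.51 kN.
A_AB = 219 mm².
σ_AB = N_AB/A_AB = 21510/219 = 98.22 MPa.

98.2 MPa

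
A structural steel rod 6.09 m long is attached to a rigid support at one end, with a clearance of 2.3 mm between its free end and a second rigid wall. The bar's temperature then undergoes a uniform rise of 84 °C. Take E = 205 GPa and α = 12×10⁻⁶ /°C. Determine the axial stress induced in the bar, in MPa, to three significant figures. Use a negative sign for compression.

Free thermal expansion αLΔT = 12e-6 · 6090 · 84 = 6.139 mm.
The walls engage after the gap closes; constrained expansion = 6.139 − 2.3 = 3.839 mm.
The walls impose strain ε = −(3.839)/6090 = -6.3033e-04; σ = Eε = 205000 · -6.3033e-04 = -129.2 MPa.

-129 MPa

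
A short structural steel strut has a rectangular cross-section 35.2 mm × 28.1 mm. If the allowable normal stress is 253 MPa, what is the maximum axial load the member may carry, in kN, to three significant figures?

250 kN

A = 989.1 mm².
P_max = σ_allow · A = 253 · 989.1 = 250200 N = 250.2 kN.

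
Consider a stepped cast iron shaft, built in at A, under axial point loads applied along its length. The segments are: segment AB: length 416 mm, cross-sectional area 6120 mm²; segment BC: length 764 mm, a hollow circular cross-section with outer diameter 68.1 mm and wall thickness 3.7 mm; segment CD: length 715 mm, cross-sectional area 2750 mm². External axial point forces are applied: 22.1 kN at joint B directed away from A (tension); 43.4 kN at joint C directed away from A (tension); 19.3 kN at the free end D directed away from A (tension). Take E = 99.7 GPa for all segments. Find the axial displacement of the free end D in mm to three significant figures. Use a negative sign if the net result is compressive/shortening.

0.750 mm

Internal axial forces (sectioning from the free end, tension +): N_CD = 19.3 kN, N_BC = 62.7 kN, N_AB = 84.8 kN.
A_BC = 748.6 mm².
δ_AB = 84800·416/(6120·99700) = 0.05782 mm
δ_BC = 62700·764/(748.6·99700) = 0.6418 mm
δ_CD = 19300·715/(2750·99700) = 0.05033 mm
δ = Σδ_i = 0.75 mm.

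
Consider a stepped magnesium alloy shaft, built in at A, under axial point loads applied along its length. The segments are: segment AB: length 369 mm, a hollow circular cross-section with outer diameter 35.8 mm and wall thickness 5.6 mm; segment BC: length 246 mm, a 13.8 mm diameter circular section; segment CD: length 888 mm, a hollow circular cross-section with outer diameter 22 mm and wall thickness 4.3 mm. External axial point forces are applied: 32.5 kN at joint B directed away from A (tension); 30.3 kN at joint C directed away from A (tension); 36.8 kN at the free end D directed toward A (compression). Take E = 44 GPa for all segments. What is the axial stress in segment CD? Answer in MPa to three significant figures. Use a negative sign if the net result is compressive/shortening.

Internal axial forces (sectioning from the free end, tension +): N_CD = -36.8 kN, N_BC = -6.5 kN, N_AB = 26 kN.
A_CD = 239.1 mm².
σ_CD = N_CD/A_CD = -36800/239.1 = -153.9 MPa.

-154 MPa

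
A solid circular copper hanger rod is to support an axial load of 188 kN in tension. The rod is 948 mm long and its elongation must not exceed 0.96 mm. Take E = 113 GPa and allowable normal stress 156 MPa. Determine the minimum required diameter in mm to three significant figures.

Required area A ≥ P/σ_allow = 188000/156 = 1205 mm².
For a solid circular section, d ≥ √(4A/π) = 39.17 mm.
Elongation limit: A ≥ PL/(Eδ_allow) = 188000·948/(113000·0.96) = 1643 mm² ⇒ d ≥ 45.74 mm.
The elongation limit governs.

45.7 mm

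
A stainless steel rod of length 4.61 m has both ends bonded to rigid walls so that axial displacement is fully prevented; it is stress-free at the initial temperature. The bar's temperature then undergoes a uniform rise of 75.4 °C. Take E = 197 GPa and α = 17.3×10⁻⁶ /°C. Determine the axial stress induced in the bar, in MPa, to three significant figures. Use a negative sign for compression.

-257 MPa

Free thermal expansion αLΔT = 17.3e-6 · 4610 · 75.4 = 6.013 mm.
The walls impose strain ε = −(6.013)/4610 = -1.3044e-03; σ = Eε = 197000 · -1.3044e-03 = -257 MPa.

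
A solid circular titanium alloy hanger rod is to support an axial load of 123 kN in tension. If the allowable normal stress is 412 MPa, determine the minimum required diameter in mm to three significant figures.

19.5 mm

Required area A ≥ P/σ_allow = 123000/412 = 298.5 mm².
For a solid circular section, d ≥ √(4A/π) = 19.5 mm.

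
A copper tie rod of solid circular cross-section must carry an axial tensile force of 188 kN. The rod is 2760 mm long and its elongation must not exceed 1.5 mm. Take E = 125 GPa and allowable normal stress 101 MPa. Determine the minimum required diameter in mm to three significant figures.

59.4 mm

Required area A ≥ P/σ_allow = 188000/101 = 1861 mm².
For a solid circular section, d ≥ √(4A/π) = 48.68 mm.
Elongation limit: A ≥ PL/(Eδ_allow) = 188000·2760/(125000·1.5) = 2767 mm² ⇒ d ≥ 59.36 mm.
The elongation limit governs.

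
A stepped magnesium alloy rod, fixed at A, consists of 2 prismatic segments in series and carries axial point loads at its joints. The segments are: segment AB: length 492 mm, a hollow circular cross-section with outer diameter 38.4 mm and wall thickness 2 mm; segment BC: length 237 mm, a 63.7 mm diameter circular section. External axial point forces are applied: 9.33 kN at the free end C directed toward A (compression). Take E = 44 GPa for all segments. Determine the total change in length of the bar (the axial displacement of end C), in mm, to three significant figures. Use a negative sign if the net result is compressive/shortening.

-0.472 mm

Internal axial forces (sectioning from the free end, tension +): N_BC = -9.33 kN, N_AB = -9.33 kN.
A_AB = 228.7 mm².
A_BC = 3187 mm².
δ_AB = -9330·492/(228.7·44000) = -0.4562 mm
δ_BC = -9330·237/(3187·44000) = -0.01577 mm
δ = Σδ_i = -0.4719 mm.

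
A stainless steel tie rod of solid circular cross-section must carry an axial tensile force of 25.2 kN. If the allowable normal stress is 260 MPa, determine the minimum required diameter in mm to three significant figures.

Required area A ≥ P/σ_allow = 25200/260 = 96.92 mm².
For a solid circular section, d ≥ √(4A/π) = 11.11 mm.

11.1 mm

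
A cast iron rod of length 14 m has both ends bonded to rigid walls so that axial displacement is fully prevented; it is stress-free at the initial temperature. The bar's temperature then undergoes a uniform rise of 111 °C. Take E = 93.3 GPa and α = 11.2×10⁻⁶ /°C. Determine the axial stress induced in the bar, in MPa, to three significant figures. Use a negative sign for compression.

-116 MPa

Free thermal expansion αLΔT = 11.2e-6 · 14000 · 111 = 17.4 mm.
The walls impose strain ε = −(17.4)/14000 = -1.2432e-03; σ = Eε = 93300 · -1.2432e-03 = -116 MPa.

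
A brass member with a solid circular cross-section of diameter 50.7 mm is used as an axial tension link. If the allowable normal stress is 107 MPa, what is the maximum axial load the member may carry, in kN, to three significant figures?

A = 2019 mm².
P_max = σ_allow · A = 107 · 2019 = 216000 N = 216 kN.

216 kN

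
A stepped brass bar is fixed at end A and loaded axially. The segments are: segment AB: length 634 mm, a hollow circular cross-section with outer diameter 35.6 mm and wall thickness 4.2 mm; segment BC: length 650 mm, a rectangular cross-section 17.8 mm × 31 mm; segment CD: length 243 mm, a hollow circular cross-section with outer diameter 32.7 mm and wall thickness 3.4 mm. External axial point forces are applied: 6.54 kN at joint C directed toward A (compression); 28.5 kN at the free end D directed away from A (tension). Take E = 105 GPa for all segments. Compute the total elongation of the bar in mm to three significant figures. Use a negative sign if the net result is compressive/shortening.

Internal axial forces (sectioning from the free end, tension +): N_CD = 28.5 kN, N_BC = 21.96 kN, N_AB = 21.96 kN.
A_AB = 414.3 mm².
A_BC = 551.8 mm².
A_CD = 313 mm².
δ_AB = 21960·634/(414.3·105000) = 0.32 mm
δ_BC = 21960·650/(551.8·105000) = 0.2464 mm
δ_CD = 28500·243/(313·105000) = 0.2107 mm
δ = Σδ_i = 0.7772 mm.

0.777 mm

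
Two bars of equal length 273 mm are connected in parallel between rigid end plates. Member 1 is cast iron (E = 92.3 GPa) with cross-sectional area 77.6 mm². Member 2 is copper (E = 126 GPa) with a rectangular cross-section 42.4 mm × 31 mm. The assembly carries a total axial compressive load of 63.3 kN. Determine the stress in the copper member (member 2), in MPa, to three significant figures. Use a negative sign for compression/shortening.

A_2 = 1314 mm².
Equal strain + equilibrium ⇒ each member carries load in proportion to AE: A₁E₁ = 7162000 N, A₂E₂ = 165600000 N, ΣAE = 172800000 N.
σ₂ = P·E₂/ΣAE = -63300·126000/172800000 = -46.16 MPa.

-46.2 MPa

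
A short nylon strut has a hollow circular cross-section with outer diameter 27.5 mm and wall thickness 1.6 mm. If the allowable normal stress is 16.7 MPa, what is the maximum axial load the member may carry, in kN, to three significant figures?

A = 130.2 mm².
P_max = σ_allow · A = 16.7 · 130.2 = 2174 N = 2.174 kN.

2.17 kN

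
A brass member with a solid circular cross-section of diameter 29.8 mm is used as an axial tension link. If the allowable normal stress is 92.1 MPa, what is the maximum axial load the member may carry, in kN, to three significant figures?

64.2 kN

A = 697.5 mm².
P_max = σ_allow · A = 92.1 · 697.5 = 64240 N = 64.24 kN.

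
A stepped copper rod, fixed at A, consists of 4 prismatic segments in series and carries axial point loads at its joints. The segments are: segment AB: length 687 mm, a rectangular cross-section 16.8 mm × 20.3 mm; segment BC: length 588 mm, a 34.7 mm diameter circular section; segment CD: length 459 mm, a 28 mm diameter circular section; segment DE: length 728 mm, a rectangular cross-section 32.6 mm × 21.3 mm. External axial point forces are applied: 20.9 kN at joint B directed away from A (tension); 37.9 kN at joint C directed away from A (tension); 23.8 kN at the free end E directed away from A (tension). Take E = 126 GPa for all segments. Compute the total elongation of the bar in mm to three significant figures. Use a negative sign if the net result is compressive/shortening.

Internal axial forces (sectioning from the free end, tension +): N_DE = 23.8 kN, N_CD = 23.8 kN, N_BC = 61.7 kN, N_AB = 82.6 kN.
A_AB = 341 mm².
A_BC = 945.7 mm².
A_CD = 615.8 mm².
A_DE = 694.4 mm².
δ_AB = 82600·687/(341·126000) = 1.321 mm
δ_BC = 61700·588/(945.7·126000) = 0.3045 mm
δ_CD = 23800·459/(615.8·126000) = 0.1408 mm
δ_DE = 23800·728/(694.4·126000) = 0.198 mm
δ = Σδ_i = 1.964 mm.

1.96 mm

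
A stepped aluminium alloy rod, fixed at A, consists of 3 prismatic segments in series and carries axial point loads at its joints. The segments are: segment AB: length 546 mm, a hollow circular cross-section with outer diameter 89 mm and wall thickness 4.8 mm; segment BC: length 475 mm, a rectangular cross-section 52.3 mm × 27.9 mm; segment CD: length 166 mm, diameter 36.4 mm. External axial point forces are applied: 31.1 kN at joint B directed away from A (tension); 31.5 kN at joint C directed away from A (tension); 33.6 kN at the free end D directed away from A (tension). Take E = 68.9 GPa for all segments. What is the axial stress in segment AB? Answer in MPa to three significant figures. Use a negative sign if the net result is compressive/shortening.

75.8 MPa

Internal axial forces (sectioning from the free end, tension +): N_CD = 33.6 kN, N_BC = 65.1 kN, N_AB = 96.2 kN.
A_AB = 1270 mm².
σ_AB = N_AB/A_AB = 96200/1270 = 75.77 MPa.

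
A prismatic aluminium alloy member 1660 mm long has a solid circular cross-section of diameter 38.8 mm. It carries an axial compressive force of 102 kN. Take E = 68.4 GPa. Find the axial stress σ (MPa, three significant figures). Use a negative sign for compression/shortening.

-86.3 MPa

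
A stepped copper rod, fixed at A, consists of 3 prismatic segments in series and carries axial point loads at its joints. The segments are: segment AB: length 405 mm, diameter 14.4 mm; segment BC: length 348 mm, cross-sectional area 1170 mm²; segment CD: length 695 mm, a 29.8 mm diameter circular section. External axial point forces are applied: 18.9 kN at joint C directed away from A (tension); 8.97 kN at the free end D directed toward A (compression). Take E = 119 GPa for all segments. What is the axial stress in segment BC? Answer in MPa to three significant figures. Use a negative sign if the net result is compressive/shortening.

8.49 MPa

Internal axial forces (sectioning from the free end, tension +): N_CD = -8.97 kN, N_BC = 9.93 kN, N_AB = 9.93 kN.
σ_BC = N_BC/A_BC = 9930/1170 = 8.487 MPa.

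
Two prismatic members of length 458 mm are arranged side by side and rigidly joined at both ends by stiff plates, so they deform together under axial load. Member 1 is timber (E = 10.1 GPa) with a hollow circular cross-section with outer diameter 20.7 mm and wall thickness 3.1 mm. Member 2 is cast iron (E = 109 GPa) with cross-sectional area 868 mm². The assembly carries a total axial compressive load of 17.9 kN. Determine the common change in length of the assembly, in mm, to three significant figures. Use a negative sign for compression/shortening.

A_1 = 171.4 mm².
Equal strain + equilibrium ⇒ each member carries load in proportion to AE: A₁E₁ = 1731000 N, A₂E₂ = 94610000 N, ΣAE = 96340000 N.
δ = PL/ΣAE = -17900·458/96340000 = -0.08509 mm.

-0.0851 mm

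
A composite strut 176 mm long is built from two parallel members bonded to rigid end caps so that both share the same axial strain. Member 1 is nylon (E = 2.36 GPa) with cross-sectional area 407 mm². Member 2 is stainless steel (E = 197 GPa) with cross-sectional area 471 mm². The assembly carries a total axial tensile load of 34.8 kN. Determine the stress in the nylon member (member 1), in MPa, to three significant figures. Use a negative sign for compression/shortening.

0.876 MPa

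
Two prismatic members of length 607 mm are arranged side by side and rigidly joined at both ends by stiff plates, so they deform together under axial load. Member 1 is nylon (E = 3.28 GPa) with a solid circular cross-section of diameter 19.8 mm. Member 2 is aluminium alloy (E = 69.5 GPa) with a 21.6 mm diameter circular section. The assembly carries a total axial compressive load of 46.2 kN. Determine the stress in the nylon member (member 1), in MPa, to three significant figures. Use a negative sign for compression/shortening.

A_1 = 307.9 mm².
A_2 = 366.4 mm².
Equal strain + equilibrium ⇒ each member carries load in proportion to AE: A₁E₁ = 1010000 N, A₂E₂ = 25470000 N, ΣAE = 26480000 N.
σ₁ = P·E₁/ΣAE = -46200·3280/26480000 = -5.723 MPa.

-5.72 MPa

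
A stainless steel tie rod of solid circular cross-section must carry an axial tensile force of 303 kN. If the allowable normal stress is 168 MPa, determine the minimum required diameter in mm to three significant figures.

47.9 mm

Required area A ≥ P/σ_allow = 303000/168 = 1804 mm².
For a solid circular section, d ≥ √(4A/π) = 47.92 mm.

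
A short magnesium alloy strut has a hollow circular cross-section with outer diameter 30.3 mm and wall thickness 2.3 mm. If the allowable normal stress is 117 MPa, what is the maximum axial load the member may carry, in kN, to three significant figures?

A = 202.3 mm².
P_max = σ_allow · A = 117 · 202.3 = 23670 N = 23.67 kN.

23.7 kN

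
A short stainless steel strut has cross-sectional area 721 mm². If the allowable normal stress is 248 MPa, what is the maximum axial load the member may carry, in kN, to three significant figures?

P_max = σ_allow · A = 248 · 721 = 178800 N = 178.8 kN.

179 kN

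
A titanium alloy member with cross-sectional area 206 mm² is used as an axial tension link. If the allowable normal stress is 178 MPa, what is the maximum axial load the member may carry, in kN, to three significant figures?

P_max = σ_allow · A = 178 · 206 = 36670 N = 36.67 kN.

36.7 kN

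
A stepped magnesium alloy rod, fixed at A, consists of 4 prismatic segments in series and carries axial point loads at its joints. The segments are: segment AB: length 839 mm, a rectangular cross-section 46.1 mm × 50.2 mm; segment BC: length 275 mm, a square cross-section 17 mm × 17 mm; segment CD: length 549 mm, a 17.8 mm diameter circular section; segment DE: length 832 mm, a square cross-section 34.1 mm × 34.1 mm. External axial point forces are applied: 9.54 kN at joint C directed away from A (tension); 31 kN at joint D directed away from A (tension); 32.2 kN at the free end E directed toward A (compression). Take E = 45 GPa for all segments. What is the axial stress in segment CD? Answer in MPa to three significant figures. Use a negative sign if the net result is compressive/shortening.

Internal axial forces (sectioning from the free end, tension +): N_DE = -32.2 kN, N_CD = -1.2 kN, N_BC = 8.34 kN, N_AB = 8.34 kN.
A_CD = 248.8 mm².
σ_CD = N_CD/A_CD = -1200/248.8 = -4.822 MPa.

-4.82 MPa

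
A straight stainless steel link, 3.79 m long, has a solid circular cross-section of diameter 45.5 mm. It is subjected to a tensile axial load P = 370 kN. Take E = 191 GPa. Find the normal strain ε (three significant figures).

0.00119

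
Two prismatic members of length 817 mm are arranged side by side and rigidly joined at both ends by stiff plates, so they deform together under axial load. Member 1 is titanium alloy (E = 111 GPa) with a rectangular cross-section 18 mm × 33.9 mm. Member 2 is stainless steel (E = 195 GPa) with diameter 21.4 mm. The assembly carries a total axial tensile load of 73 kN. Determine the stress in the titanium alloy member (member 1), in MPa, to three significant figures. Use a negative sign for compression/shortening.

A_1 = 610.2 mm².
A_2 = 359.7 mm².
Equal strain + equilibrium ⇒ each member carries load in proportion to AE: A₁E₁ = 67730000 N, A₂E₂ = 70140000 N, ΣAE = 137900000 N.
σ₁ = P·E₁/ΣAE = 73000·111000/137900000 = 58.77 MPa.

58.8 MPa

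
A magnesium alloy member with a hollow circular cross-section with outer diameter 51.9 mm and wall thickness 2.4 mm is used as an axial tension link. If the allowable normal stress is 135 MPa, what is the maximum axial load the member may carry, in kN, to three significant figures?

50.4 kN

A = 373.2 mm².
P_max = σ_allow · A = 135 · 373.2 = 50380 N = 50.38 kN.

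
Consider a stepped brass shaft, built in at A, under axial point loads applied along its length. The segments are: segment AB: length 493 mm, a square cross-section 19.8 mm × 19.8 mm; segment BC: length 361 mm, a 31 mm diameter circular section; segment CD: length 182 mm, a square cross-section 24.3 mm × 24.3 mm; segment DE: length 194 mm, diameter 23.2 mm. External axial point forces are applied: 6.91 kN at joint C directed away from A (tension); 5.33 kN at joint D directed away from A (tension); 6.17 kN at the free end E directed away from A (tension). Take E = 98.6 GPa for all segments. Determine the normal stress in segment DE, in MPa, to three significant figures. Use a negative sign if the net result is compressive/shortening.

14.6 MPa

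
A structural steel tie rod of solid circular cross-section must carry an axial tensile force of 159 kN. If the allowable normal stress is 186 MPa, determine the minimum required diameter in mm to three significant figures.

33.0 mm

Required area A ≥ P/σ_allow = 159000/186 = 854.8 mm².
For a solid circular section, d ≥ √(4A/π) = 32.99 mm.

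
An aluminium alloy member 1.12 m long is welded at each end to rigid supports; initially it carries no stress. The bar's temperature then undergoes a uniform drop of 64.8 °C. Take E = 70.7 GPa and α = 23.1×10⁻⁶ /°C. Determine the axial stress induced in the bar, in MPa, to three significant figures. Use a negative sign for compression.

106 MPa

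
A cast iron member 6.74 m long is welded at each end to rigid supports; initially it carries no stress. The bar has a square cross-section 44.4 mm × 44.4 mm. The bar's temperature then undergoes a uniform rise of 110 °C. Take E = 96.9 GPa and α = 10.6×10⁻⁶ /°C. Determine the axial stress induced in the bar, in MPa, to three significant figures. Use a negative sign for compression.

-113 MPa

Free thermal expansion αLΔT = 10.6e-6 · 6740 · 110 = 7.859 mm.
The walls impose strain ε = −(7.859)/6740 = -1.1660e-03; σ = Eε = 96900 · -1.1660e-03 = -113 MPa.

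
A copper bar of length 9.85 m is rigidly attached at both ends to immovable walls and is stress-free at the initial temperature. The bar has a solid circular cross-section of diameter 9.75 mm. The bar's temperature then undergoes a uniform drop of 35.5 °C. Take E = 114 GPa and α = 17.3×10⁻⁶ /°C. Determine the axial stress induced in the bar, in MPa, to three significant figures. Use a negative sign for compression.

Free thermal expansion αLΔT = 17.3e-6 · 9850 · -35.5 = -6.049 mm.
The walls impose strain ε = −(-6.049)/9850 = 6.1415e-04; σ = Eε = 114000 · 6.1415e-04 = 70.01 MPa.

70.0 MPa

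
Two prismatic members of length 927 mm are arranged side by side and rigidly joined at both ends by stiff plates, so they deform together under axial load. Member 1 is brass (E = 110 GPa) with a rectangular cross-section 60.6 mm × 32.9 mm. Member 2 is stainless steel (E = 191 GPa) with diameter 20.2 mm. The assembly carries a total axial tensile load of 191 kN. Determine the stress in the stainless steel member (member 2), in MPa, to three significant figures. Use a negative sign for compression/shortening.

A_1 = 1994 mm².
A_2 = 320.5 mm².
Equal strain + equilibrium ⇒ each member carries load in proportion to AE: A₁E₁ = 219300000 N, A₂E₂ = 61210000 N, ΣAE = 280500000 N.
σ₂ = P·E₂/ΣAE = 191000·191000/280500000 = 130 MPa.

130 MPa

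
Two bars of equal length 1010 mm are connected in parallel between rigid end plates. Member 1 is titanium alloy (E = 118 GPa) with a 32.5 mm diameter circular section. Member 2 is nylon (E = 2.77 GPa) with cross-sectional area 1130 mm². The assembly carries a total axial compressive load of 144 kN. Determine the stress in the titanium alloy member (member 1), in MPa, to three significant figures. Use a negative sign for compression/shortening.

A_1 = 829.6 mm².
Equal strain + equilibrium ⇒ each member carries load in proportion to AE: A₁E₁ = 97890000 N, A₂E₂ = 3130000 N, ΣAE = 101000000 N.
σ₁ = P·E₁/ΣAE = -144000·118000/101000000 = -168.2 MPa.

-168 MPa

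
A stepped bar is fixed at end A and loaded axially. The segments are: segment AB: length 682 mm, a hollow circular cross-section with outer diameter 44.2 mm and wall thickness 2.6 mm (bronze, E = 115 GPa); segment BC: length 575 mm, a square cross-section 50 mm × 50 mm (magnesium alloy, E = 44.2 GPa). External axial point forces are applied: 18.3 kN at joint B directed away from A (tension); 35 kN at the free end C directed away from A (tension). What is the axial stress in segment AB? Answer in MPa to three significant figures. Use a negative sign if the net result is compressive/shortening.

157 MPa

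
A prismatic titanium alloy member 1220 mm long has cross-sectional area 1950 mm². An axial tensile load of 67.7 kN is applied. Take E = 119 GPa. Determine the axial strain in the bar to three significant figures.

2.92e-04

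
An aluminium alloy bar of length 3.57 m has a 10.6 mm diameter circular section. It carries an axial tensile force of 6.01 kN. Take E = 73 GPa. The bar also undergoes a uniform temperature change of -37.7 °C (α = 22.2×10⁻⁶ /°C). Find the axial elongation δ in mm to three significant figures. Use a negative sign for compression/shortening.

0.343 mm

A = 88.25 mm².
δ_mech = NL/(AE) = 6010·3570/(88.25·73000) = 3.331 mm.
δ_thermal = αLΔT = 22.2e-6·3570·-37.7 = -2.988 mm.
δ = δ_mech + δ_thermal = 0.3427 mm.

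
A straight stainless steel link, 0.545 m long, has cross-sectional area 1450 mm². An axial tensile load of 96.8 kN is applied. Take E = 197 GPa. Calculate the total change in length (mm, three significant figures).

δ_mech = NL/(AE) = 96800·545/(1450·197000) = 0.1847 mm.

0.185 mm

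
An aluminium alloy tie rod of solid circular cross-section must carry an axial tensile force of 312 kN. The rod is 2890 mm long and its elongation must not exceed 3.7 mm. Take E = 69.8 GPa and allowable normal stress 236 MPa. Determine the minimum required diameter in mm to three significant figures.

66.7 mm

Required area A ≥ P/σ_allow = 312000/236 = 1322 mm².
For a solid circular section, d ≥ √(4A/π) = 41.03 mm.
Elongation limit: A ≥ PL/(Eδ_allow) = 312000·2890/(69800·3.7) = 3491 mm² ⇒ d ≥ 66.67 mm.
The elongation limit governs.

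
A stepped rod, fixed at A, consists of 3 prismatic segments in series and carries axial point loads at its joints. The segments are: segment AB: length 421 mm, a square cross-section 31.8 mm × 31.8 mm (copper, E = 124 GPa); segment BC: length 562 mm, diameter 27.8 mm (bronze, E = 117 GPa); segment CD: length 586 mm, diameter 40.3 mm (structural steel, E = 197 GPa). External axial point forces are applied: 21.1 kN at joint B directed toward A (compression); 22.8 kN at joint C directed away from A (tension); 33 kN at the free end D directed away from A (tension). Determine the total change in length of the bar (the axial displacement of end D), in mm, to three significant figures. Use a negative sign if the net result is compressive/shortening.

0.635 mm

Internal axial forces (sectioning from the free end, tension +): N_CD = 33 kN, N_BC = 55.8 kN, N_AB = 34.7 kN.
A_AB = 1011 mm².
A_BC = 607 mm².
A_CD = 1276 mm².
δ_AB = 34700·421/(1011·124000) = 0.1165 mm
δ_BC = 55800·562/(607·117000) = 0.4416 mm
δ_CD = 33000·586/(1276·197000) = 0.07696 mm
δ = Σδ_i = 0.635 mm.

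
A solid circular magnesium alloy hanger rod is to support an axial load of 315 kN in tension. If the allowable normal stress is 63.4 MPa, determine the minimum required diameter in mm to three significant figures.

79.5 mm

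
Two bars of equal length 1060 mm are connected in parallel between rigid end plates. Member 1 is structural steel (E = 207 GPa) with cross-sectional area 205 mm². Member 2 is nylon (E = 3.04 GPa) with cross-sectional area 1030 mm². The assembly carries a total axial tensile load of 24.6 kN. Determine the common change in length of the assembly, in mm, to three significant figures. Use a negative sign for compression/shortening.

Equal strain + equilibrium ⇒ each member carries load in proportion to AE: A₁E₁ = 42440000 N, A₂E₂ = 3131000 N, ΣAE = 45570000 N.
δ = PL/ΣAE = 24600·1060/45570000 = 0.5723 mm.

0.572 mm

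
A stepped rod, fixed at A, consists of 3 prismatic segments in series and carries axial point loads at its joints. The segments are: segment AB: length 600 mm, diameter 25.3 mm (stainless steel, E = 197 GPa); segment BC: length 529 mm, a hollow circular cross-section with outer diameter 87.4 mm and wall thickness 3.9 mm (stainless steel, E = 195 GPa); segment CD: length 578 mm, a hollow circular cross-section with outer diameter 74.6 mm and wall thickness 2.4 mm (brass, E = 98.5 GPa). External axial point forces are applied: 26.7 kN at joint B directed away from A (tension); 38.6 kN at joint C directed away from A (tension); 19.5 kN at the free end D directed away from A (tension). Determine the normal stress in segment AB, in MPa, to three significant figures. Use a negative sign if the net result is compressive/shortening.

169 MPa

Internal axial forces (sectioning from the free end, tension +): N_CD = 19.5 kN, N_BC = 58.1 kN, N_AB = 84.8 kN.
A_AB = 502.7 mm².
σ_AB = N_AB/A_AB = 84800/502.7 = 168.7 MPa.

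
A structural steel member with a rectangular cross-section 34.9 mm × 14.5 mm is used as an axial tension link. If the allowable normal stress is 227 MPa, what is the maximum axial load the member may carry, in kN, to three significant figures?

115 kN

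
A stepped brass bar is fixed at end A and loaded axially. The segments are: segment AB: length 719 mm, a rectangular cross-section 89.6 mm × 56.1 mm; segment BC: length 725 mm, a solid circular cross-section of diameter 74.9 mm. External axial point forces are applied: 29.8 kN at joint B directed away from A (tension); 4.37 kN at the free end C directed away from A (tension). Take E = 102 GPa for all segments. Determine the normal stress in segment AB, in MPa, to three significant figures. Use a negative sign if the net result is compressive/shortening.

6.80 MPa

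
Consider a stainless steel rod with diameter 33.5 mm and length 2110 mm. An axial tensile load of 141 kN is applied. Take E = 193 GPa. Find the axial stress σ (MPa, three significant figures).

160 MPa

A = 881.4 mm².
σ = N/A = 141000/881.4 = 160 MPa.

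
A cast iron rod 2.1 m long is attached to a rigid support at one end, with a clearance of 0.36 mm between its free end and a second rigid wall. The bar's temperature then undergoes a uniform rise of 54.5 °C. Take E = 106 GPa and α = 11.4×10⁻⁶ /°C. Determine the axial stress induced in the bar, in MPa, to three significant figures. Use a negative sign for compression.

-47.7 MPa

Free thermal expansion αLΔT = 11.4e-6 · 2100 · 54.5 = 1.305 mm.
The walls engage after the gap closes; constrained expansion = 1.305 − 0.36 = 0.9447 mm.
The walls impose strain ε = −(0.9447)/2100 = -4.4987e-04; σ = Eε = 106000 · -4.4987e-04 = -47.69 MPa.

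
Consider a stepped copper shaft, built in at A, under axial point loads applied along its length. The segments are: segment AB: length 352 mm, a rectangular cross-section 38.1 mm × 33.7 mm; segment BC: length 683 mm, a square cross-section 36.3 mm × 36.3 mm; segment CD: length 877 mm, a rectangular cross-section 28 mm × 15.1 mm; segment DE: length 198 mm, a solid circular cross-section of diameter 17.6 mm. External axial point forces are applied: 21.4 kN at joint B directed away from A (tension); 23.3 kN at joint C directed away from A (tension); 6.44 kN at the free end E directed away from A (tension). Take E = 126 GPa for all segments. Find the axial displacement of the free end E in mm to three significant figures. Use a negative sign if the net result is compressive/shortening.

Internal axial forces (sectioning from the free end, tension +): N_DE = 6.44 kN, N_CD = 6.44 kN, N_BC = 29.74 kN, N_AB = 51.14 kN.
A_AB = 1284 mm².
A_BC = 1318 mm².
A_CD = 422.8 mm².
A_DE = 243.3 mm².
δ_AB = 51140·352/(1284·126000) = 0.1113 mm
δ_BC = 29740·683/(1318·126000) = 0.1223 mm
δ_CD = 6440·877/(422.8·126000) = 0.106 mm
δ_DE = 6440·198/(243.3·126000) = 0.0416 mm
δ = Σδ_i = 0.3812 mm.

0.381 mm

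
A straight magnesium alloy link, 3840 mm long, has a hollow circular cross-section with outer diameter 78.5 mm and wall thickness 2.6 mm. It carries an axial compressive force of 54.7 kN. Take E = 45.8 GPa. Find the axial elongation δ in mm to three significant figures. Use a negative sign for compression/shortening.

A = 620 mm².
δ_mech = NL/(AE) = -54700·3840/(620·45800) = -7.398 mm.

-7.40 mm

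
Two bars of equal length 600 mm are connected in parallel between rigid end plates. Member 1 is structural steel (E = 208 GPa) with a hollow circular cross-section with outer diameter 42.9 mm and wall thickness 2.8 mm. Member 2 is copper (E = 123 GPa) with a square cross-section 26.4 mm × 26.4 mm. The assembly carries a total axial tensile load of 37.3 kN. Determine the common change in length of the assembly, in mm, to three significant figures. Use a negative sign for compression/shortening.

0.141 mm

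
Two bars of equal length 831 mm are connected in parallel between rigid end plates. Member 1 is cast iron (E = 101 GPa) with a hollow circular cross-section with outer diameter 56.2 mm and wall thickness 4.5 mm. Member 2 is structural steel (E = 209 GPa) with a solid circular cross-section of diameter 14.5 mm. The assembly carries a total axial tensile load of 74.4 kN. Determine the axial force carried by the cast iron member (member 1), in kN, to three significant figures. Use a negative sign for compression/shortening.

50.7 kN

A_1 = 730.9 mm².
A_2 = 165.1 mm².
Equal strain + equilibrium ⇒ each member carries load in proportion to AE: A₁E₁ = 73820000 N, A₂E₂ = 34510000 N, ΣAE = 108300000 N.
F₁ = P·A₁E₁/ΣAE = 74400·73820000/108300000 = 50700 N.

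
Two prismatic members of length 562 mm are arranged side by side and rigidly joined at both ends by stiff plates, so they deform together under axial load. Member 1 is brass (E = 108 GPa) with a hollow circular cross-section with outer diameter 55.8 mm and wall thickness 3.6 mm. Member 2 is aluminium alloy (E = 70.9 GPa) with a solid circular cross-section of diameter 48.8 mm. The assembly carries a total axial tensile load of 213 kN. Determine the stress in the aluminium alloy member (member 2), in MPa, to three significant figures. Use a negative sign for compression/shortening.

A_1 = 590.4 mm².
A_2 = 1870 mm².
Equal strain + equilibrium ⇒ each member carries load in proportion to AE: A₁E₁ = 63760000 N, A₂E₂ = 132600000 N, ΣAE = 196400000 N.
σ₂ = P·E₂/ΣAE = 213000·70900/196400000 = 76.9 MPa.

76.9 MPa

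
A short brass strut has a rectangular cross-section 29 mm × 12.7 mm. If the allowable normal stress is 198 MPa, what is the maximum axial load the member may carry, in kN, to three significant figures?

72.9 kN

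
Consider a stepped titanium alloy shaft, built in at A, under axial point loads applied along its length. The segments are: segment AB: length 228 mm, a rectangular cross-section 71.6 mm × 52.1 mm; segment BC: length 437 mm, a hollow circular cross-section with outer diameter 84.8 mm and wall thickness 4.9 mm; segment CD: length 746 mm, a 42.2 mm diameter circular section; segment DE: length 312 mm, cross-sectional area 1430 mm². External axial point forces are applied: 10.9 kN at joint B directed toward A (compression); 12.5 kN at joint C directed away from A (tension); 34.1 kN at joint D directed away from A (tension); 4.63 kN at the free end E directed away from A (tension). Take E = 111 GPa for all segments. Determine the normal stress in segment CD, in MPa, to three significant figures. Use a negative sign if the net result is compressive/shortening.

Internal axial forces (sectioning from the free end, tension +): N_DE = 4.63 kN, N_CD = 38.73 kN, N_BC = 51.23 kN, N_AB = 40.33 kN.
A_CD = 1399 mm².
σ_CD = N_CD/A_CD = 38730/1399 = 27.69 MPa.

27.7 MPa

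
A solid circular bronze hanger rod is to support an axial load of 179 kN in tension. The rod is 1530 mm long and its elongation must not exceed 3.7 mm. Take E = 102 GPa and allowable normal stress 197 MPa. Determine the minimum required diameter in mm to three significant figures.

Required area A ≥ P/σ_allow = 179000/197 = 908.6 mm².
For a solid circular section, d ≥ √(4A/π) = 34.01 mm.
Elongation limit: A ≥ PL/(Eδ_allow) = 179000·1530/(102000·3.7) = 725.7 mm² ⇒ d ≥ 30.4 mm.
The stress limit governs.

34.0 mm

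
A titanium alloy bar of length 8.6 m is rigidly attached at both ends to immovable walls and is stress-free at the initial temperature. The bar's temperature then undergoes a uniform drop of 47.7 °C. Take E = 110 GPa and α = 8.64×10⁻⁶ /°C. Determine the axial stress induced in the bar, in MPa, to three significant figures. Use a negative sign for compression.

Free thermal expansion αLΔT = 8.64e-6 · 8600 · -47.7 = -3.544 mm.
The walls impose strain ε = −(-3.544)/8600 = 4.1213e-04; σ = Eε = 110000 · 4.1213e-04 = 45.33 MPa.

45.3 MPa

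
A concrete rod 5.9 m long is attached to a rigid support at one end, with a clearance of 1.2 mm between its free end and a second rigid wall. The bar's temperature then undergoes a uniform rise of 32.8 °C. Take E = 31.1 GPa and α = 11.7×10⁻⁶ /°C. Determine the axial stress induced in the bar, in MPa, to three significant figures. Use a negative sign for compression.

-5.61 MPa

Free thermal expansion αLΔT = 11.7e-6 · 5900 · 32.8 = 2.264 mm.
The walls engage after the gap closes; constrained expansion = 2.264 − 1.2 = 1.064 mm.
The walls impose strain ε = −(1.064)/5900 = -1.8037e-04; σ = Eε = 31100 · -1.8037e-04 = -5.61 MPa.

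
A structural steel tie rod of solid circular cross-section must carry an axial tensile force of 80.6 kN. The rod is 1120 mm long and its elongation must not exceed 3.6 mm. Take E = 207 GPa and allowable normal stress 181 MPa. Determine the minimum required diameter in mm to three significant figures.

Required area A ≥ P/σ_allow = 80600/181 = 445.3 mm².
For a solid circular section, d ≥ √(4A/π) = 23.81 mm.
Elongation limit: A ≥ PL/(Eδ_allow) = 80600·1120/(207000·3.6) = 121.1 mm² ⇒ d ≥ 12.42 mm.
The stress limit governs.

23.8 mm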